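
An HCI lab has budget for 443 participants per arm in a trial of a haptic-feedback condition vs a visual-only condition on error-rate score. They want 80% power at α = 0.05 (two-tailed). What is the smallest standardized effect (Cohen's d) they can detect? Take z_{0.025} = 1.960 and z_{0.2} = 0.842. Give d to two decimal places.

For two independent groups of n = 443 each: d_min = (z_{α/2} + z_β)·√(2/n).
z-sum = 1.960 + 0.842 = 2.802.
d_min = 2.802 × √(2/443) = 2.802 × 0.0672 = 0.188.

d_min ≈ 0.19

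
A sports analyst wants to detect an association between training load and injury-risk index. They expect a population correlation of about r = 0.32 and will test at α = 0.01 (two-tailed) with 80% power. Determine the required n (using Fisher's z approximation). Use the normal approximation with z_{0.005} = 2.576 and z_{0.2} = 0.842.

n = 110

Fisher's z: C = ½·ln((1+r)/(1−r)) = ½·ln(1.9412) = 0.3316.
n = ((z_{α/2} + z_β)/C)² + 3.
(2.576 + 0.842) / 0.3316 = 3.418 / 0.3316 = 10.308.
n = 10.308² + 3 = 106.25 + 3 = 109.2.
Round up.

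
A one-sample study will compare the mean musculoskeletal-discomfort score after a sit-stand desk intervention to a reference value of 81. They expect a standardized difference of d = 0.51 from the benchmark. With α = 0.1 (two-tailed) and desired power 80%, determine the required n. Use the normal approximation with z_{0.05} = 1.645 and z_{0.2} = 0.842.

For a one-sample test: n = ((z_{α/2} + z_β) / d)².
z_{α/2} + z_β = 1.645 + 0.842 = 2.487.
n = (2.487 / 0.51)² = 4.876² = 23.78.
Round up.

n = 24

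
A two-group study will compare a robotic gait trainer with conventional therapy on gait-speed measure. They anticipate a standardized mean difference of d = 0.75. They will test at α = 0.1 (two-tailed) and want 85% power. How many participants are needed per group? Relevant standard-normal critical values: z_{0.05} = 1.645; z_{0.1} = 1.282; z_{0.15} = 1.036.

For two independent groups with equal n: n = 2·((z_{α/2} + z_β) / d)².
z_{α/2} + z_β = 1.645 + 1.036 = 2.681.
n = 2 × (2.681 / 0.75)² = 2 × 3.575² = 2 × 12.78 = 25.6.
Round up to the next whole participant.

n = 26 per group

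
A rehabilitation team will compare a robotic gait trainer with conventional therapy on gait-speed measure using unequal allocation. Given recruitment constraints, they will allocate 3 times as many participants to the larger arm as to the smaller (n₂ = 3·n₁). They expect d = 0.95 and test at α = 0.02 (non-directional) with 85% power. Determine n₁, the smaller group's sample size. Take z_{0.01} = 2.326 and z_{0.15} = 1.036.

n₁ = 17

With allocation ratio k = n₂/n₁ = 3, Var(x̄₁−x̄₂) = σ²(1/n₁ + 1/(k·n₁)) = σ²·(k+1)/(k·n₁).
So n₁ = (1 + 1/k)·((z_{α/2} + z_β)/d)² = 1.333 × (3.362/0.95)².
n₁ = 1.333 × 12.52 = 16.7.
Round up: n₁ = 17, giving n₂ = 3 × 17 = 51.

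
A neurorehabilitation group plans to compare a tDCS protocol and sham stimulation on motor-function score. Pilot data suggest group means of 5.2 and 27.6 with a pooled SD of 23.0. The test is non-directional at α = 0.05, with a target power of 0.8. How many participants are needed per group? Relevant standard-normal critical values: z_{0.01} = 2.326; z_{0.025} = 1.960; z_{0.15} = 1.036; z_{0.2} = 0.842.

n = 17 per group

Cohen's d = |M₁ − M₂| / SD_pooled = |5.2 − 27.6| / 23.0 = 22.4 / 23.0 = 0.974.
For two independent groups with equal n: n = 2·((z_{α/2} + z_β) / d)².
z_{α/2} + z_β = 1.960 + 0.842 = 2.802.
n = 2 × (2.802 / 0.974)² = 2 × 2.877² = 2 × 8.28 = 16.6.
Round up to the next whole participant.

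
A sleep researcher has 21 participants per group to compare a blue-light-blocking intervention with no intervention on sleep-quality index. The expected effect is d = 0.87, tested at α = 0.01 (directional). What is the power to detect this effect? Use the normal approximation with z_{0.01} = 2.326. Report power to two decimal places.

For two equal groups, power = Φ(d·√(n/2) − z_{α}).
d·√(n/2) = 0.87 × √(21/2) = 0.87 × 3.240 = 2.819.
z_β = 2.819 − 2.326 = 0.493.
Power = Φ(0.493) = 0.689.

power ≈ 0.69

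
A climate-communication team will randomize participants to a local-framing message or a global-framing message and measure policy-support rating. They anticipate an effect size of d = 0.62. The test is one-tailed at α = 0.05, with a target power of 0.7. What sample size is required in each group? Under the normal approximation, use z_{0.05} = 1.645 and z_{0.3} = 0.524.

n = 25 per group

For two independent groups with equal n: n = 2·((z_{α} + z_β) / d)².
z_{α} + z_β = 1.645 + 0.524 = 2.169.
n = 2 × (2.169 / 0.62)² = 2 × 3.498² = 2 × 12.24 = 24.5.
Round up to the next whole participant.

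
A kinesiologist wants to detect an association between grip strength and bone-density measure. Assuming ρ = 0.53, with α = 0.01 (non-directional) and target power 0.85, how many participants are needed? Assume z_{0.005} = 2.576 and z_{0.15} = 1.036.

n = 41

Fisher's z: C = ½·ln((1+r)/(1−r)) = ½·ln(3.2553) = 0.5901.
n = ((z_{α/2} + z_β)/C)² + 3.
(2.576 + 1.036) / 0.5901 = 3.612 / 0.5901 = 6.121.
n = 6.121² + 3 = 37.47 + 3 = 40.5.
Round up.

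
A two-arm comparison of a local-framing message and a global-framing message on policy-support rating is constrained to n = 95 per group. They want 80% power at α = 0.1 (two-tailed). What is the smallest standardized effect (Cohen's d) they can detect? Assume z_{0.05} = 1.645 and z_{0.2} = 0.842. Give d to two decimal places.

For two independent groups of n = 95 each: d_min = (z_{α/2} + z_β)·√(2/n).
z-sum = 1.645 + 0.842 = 2.487.
d_min = 2.487 × √(2/95) = 2.487 × 0.1451 = 0.361.

d_min ≈ 0.36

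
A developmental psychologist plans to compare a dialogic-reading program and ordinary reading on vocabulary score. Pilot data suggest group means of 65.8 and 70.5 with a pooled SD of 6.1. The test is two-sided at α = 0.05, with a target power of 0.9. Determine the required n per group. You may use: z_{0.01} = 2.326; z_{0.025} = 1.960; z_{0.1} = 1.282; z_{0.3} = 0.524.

Cohen's d = |M₁ − M₂| / SD_pooled = |65.8 − 70.5| / 6.1 = 4.7 / 6.1 = 0.770.
For two independent groups with equal n: n = 2·((z_{α/2} + z_β) / d)².
z_{α/2} + z_β = 1.960 + 1.282 = 3.242.
n = 2 × (3.242 / 0.770)² = 2 × 4.210² = 2 × 17.73 = 35.5.
Round up to the next whole participant.

n = 36 per group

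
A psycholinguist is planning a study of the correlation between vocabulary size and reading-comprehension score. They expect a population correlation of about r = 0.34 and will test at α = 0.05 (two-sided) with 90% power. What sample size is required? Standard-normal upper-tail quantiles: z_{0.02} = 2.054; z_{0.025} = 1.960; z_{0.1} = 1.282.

Fisher's z: C = ½·ln((1+r)/(1−r)) = ½·ln(2.0303) = 0.3541.
n = ((z_{α/2} + z_β)/C)² + 3.
(1.960 + 1.282) / 0.3541 = 3.242 / 0.3541 = 9.156.
n = 9.156² + 3 = 83.83 + 3 = 86.8.
Round up.

n = 87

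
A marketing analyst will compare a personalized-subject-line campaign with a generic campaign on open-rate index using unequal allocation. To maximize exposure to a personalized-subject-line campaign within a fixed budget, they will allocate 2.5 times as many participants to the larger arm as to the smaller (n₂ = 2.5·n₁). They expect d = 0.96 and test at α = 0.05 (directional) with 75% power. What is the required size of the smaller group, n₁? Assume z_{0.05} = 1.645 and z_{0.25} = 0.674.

n₁ = 9

With allocation ratio k = n₂/n₁ = 2.5, Var(x̄₁−x̄₂) = σ²(1/n₁ + 1/(k·n₁)) = σ²·(k+1)/(k·n₁).
So n₁ = (1 + 1/k)·((z_{α} + z_β)/d)² = 1.400 × (2.319/0.96)².
n₁ = 1.400 × 5.84 = 8.2.
Round up: n₁ = 9, giving n₂ = ⌈2.5 × 9⌉ = ⌈22.5⌉ = 23.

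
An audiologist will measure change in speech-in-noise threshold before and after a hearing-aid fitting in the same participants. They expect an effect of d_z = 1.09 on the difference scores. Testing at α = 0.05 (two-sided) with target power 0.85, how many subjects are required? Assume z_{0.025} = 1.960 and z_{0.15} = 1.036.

n = 8 pairs

For a paired (one-sample on differences) test: n = ((z_{α/2} + z_β) / d)².
z_{α/2} + z_β = 1.960 + 1.036 = 2.996.
n = (2.996 / 1.09)² = 2.749² = 7.55.
Round up.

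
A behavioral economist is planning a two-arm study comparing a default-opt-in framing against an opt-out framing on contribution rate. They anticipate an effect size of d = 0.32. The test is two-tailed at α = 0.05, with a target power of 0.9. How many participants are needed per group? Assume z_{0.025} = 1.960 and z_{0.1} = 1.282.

For two independent groups with equal n: n = 2·((z_{α/2} + z_β) / d)².
z_{α/2} + z_β = 1.960 + 1.282 = 3.242.
n = 2 × (3.242 / 0.32)² = 2 × 10.131² = 2 × 102.64 = 205.3.
Round up to the next whole participant.

n = 206 per group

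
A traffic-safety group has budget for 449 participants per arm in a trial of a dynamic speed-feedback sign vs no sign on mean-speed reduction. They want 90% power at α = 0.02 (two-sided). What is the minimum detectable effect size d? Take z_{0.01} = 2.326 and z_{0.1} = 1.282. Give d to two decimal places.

d_min ≈ 0.24

For two independent groups of n = 449 each: d_min = (z_{α/2} + z_β)·√(2/n).
z-sum = 2.326 + 1.282 = 3.608.
d_min = 3.608 × √(2/449) = 3.608 × 0.0667 = 0.241.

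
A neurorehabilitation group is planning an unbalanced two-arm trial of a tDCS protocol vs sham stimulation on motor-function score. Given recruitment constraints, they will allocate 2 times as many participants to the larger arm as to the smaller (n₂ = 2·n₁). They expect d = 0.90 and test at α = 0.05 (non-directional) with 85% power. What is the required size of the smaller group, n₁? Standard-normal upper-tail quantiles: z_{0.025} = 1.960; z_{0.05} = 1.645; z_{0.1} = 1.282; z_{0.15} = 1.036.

With allocation ratio k = n₂/n₁ = 2, Var(x̄₁−x̄₂) = σ²(1/n₁ + 1/(k·n₁)) = σ²·(k+1)/(k·n₁).
So n₁ = (1 + 1/k)·((z_{α/2} + z_β)/d)² = 1.500 × (2.996/0.90)².
n₁ = 1.500 × 11.08 = 16.6.
Round up: n₁ = 17, giving n₂ = 2 × 17 = 34.

n₁ = 17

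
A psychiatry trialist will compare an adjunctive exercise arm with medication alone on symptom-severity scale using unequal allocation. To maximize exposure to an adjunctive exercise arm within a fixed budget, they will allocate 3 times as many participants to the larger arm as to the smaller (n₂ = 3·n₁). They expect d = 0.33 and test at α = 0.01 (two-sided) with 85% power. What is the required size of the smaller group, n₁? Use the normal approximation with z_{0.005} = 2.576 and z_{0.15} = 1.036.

n₁ = 160

With allocation ratio k = n₂/n₁ = 3, Var(x̄₁−x̄₂) = σ²(1/n₁ + 1/(k·n₁)) = σ²·(k+1)/(k·n₁).
So n₁ = (1 + 1/k)·((z_{α/2} + z_β)/d)² = 1.333 × (3.612/0.33)².
n₁ = 1.333 × 119.80 = 159.7.
Round up: n₁ = 160, giving n₂ = 3 × 160 = 480.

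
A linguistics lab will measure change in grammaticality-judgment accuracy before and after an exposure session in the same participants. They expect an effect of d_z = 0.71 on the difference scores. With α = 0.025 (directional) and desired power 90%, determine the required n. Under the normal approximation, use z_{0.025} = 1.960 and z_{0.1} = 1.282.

For a paired (one-sample on differences) test: n = ((z_{α} + z_β) / d)².
z_{α} + z_β = 1.960 + 1.282 = 3.242.
n = (3.242 / 0.71)² = 4.566² = 20.85.
Round up.

n = 21 pairs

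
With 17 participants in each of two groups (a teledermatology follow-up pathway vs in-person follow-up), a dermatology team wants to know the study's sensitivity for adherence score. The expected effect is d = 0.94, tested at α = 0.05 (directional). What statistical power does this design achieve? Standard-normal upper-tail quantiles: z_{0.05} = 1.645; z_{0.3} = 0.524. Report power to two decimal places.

For two equal groups, power = Φ(d·√(n/2) − z_{α}).
d·√(n/2) = 0.94 × √(17/2) = 0.94 × 2.915 = 2.741.
z_β = 2.741 − 1.645 = 1.096.
Power = Φ(1.096) = 0.863.

power ≈ 0.86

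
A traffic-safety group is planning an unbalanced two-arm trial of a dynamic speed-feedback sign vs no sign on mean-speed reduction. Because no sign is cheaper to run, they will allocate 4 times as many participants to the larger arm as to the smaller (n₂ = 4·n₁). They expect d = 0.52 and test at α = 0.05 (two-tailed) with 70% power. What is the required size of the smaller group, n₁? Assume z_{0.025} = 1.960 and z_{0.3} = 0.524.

n₁ = 29

With allocation ratio k = n₂/n₁ = 4, Var(x̄₁−x̄₂) = σ²(1/n₁ + 1/(k·n₁)) = σ²·(k+1)/(k·n₁).
So n₁ = (1 + 1/k)·((z_{α/2} + z_β)/d)² = 1.250 × (2.484/0.52)².
n₁ = 1.250 × 22.82 = 28.5.
Round up: n₁ = 29, giving n₂ = 4 × 29 = 116.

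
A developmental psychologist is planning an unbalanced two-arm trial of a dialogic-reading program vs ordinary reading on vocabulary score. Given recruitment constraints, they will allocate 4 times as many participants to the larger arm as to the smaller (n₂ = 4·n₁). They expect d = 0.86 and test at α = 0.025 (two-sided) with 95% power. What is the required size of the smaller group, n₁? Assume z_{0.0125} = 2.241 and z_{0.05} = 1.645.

With allocation ratio k = n₂/n₁ = 4, Var(x̄₁−x̄₂) = σ²(1/n₁ + 1/(k·n₁)) = σ²·(k+1)/(k·n₁).
So n₁ = (1 + 1/k)·((z_{α/2} + z_β)/d)² = 1.250 × (3.886/0.86)².
n₁ = 1.250 × 20.42 = 25.5.
Round up: n₁ = 26, giving n₂ = 4 × 26 = 104.

n₁ = 26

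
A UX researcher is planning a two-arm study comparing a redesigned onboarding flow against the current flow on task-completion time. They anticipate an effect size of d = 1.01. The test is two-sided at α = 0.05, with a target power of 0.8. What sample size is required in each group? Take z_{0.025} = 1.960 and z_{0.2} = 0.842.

n = 16 per group

For two independent groups with equal n: n = 2·((z_{α/2} + z_β) / d)².
z_{α/2} + z_β = 1.960 + 0.842 = 2.802.
n = 2 × (2.802 / 1.01)² = 2 × 2.774² = 2 × 7.70 = 15.4.
Round up to the next whole participant.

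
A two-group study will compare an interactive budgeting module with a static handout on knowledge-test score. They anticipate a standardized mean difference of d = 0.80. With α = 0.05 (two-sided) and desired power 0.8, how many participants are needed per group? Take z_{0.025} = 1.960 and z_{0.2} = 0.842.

For two independent groups with equal n: n = 2·((z_{α/2} + z_β) / d)².
z_{α/2} + z_β = 1.960 + 0.842 = 2.802.
n = 2 × (2.802 / 0.80)² = 2 × 3.502² = 2 × 12.27 = 24.5.
Round up to the next whole participant.

n = 25 per group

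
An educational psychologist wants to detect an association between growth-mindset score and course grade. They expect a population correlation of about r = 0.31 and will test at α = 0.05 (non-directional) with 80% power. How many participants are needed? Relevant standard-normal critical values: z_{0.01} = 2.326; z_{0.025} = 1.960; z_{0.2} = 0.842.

n = 80

Fisher's z: C = ½·ln((1+r)/(1−r)) = ½·ln(1.8986) = 0.3205.
n = ((z_{α/2} + z_β)/C)² + 3.
(1.960 + 0.842) / 0.3205 = 2.802 / 0.3205 = 8.743.
n = 8.743² + 3 = 76.43 + 3 = 79.4.
Round up.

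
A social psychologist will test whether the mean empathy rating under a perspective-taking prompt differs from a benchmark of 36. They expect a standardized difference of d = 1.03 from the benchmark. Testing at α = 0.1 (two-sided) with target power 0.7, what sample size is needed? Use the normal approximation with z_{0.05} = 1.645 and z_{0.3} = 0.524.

For a one-sample test: n = ((z_{α/2} + z_β) / d)².
z_{α/2} + z_β = 1.645 + 0.524 = 2.169.
n = (2.169 / 1.03)² = 2.106² = 4.43.
Round up.

n = 5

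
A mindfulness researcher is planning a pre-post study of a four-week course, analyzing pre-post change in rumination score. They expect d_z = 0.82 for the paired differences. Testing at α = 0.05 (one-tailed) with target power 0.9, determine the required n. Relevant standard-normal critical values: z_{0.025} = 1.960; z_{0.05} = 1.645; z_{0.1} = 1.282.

For a paired (one-sample on differences) test: n = ((z_{α} + z_β) / d)².
z_{α} + z_β = 1.645 + 1.282 = 2.927.
n = (2.927 / 0.82)² = 3.570² = 12.74.
Round up.

n = 13 pairs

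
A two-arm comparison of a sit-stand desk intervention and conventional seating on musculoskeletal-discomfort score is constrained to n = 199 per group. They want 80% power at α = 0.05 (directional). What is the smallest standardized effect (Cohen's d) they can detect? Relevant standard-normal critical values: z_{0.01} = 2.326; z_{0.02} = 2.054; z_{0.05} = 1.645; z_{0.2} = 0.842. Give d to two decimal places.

For two independent groups of n = 199 each: d_min = (z_{α} + z_β)·√(2/n).
z-sum = 1.645 + 0.842 = 2.487.
d_min = 2.487 × √(2/199) = 2.487 × 0.1003 = 0.249.

d_min ≈ 0.25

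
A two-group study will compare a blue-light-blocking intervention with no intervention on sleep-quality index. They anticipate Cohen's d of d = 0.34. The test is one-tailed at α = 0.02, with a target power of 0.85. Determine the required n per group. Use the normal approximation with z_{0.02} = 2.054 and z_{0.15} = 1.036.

n = 166 per group

For two independent groups with equal n: n = 2·((z_{α} + z_β) / d)².
z_{α} + z_β = 2.054 + 1.036 = 3.090.
n = 2 × (3.090 / 0.34)² = 2 × 9.088² = 2 × 82.60 = 165.2.
Round up to the next whole participant.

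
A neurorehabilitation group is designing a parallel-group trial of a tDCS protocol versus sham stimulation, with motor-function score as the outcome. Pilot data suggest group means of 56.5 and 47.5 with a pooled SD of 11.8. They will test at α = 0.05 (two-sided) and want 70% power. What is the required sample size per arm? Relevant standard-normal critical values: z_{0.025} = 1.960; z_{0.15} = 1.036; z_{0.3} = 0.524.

Cohen's d = |M₁ − M₂| / SD_pooled = |56.5 − 47.5| / 11.8 = 9.0 / 11.8 = 0.763.
For two independent groups with equal n: n = 2·((z_{α/2} + z_β) / d)².
z_{α/2} + z_β = 1.960 + 0.524 = 2.484.
n = 2 × (2.484 / 0.763)² = 2 × 3.256² = 2 × 10.60 = 21.2.
Round up to the next whole participant.

n = 22 per group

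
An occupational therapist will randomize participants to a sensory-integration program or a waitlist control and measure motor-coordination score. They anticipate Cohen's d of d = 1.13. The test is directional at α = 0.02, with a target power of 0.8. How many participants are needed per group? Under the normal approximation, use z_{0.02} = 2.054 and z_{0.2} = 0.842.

For two independent groups with equal n: n = 2·((z_{α} + z_β) / d)².
z_{α} + z_β = 2.054 + 0.842 = 2.896.
n = 2 × (2.896 / 1.13)² = 2 × 2.563² = 2 × 6.57 = 13.1.
Round up to the next whole participant.

n = 14 per group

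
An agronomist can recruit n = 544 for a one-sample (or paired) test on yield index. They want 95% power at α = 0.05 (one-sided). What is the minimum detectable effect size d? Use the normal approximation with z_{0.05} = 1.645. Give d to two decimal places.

d_min ≈ 0.14

For a single sample (or paired design) of n = 544: d_min = (z_{α} + z_β)/√n.
z-sum = 1.645 + 1.645 = 3.290.
d_min = 3.290 / √544 = 3.290 / 23.324 = 0.141.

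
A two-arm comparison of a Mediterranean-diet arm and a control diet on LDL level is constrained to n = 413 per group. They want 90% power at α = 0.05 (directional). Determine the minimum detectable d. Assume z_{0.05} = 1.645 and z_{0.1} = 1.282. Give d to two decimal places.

For two independent groups of n = 413 each: d_min = (z_{α} + z_β)·√(2/n).
z-sum = 1.645 + 1.282 = 2.927.
d_min = 2.927 × √(2/413) = 2.927 × 0.0696 = 0.204.

d_min ≈ 0.20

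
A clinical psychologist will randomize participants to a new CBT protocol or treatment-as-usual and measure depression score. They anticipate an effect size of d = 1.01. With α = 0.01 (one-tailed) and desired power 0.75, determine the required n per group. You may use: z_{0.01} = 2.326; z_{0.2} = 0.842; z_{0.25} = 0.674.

n = 18 per group

For two independent groups with equal n: n = 2·((z_{α} + z_β) / d)².
z_{α} + z_β = 2.326 + 0.674 = 3.000.
n = 2 × (3.000 / 1.01)² = 2 × 2.970² = 2 × 8.82 = 17.6.
Round up to the next whole participant.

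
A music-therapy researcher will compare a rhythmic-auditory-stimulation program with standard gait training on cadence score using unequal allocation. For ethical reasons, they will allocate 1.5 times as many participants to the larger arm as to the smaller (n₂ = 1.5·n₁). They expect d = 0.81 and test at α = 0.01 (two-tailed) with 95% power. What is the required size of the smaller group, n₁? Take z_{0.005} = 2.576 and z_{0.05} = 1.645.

n₁ = 46

With allocation ratio k = n₂/n₁ = 1.5, Var(x̄₁−x̄₂) = σ²(1/n₁ + 1/(k·n₁)) = σ²·(k+1)/(k·n₁).
So n₁ = (1 + 1/k)·((z_{α/2} + z_β)/d)² = 1.667 × (4.221/0.81)².
n₁ = 1.667 × 27.16 = 45.3.
Round up: n₁ = 46, giving n₂ = 1.5 × 46 = 69.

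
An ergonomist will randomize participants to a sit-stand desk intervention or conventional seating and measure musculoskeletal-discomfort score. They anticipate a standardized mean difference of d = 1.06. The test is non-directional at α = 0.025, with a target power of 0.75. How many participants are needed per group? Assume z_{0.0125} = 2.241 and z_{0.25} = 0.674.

For two independent groups with equal n: n = 2·((z_{α/2} + z_β) / d)².
z_{α/2} + z_β = 2.241 + 0.674 = 2.915.
n = 2 × (2.915 / 1.06)² = 2 × 2.750² = 2 × 7.56 = 15.1.
Round up to the next whole participant.

n = 16 per group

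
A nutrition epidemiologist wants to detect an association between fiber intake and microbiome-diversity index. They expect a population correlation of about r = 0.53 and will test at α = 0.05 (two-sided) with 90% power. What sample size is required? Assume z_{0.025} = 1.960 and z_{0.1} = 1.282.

Fisher's z: C = ½·ln((1+r)/(1−r)) = ½·ln(3.2553) = 0.5901.
n = ((z_{α/2} + z_β)/C)² + 3.
(1.960 + 1.282) / 0.5901 = 3.242 / 0.5901 = 5.494.
n = 5.494² + 3 = 30.18 + 3 = 33.2.
Round up.

n = 34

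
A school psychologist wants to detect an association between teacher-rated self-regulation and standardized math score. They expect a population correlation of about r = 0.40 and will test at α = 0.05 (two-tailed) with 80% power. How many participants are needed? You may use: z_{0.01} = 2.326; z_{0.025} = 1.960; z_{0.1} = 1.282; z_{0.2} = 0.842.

Fisher's z: C = ½·ln((1+r)/(1−r)) = ½·ln(2.3333) = 0.4236.
n = ((z_{α/2} + z_β)/C)² + 3.
(1.960 + 0.842) / 0.4236 = 2.802 / 0.4236 = 6.615.
n = 6.615² + 3 = 43.75 + 3 = 46.8.
Round up.

n = 47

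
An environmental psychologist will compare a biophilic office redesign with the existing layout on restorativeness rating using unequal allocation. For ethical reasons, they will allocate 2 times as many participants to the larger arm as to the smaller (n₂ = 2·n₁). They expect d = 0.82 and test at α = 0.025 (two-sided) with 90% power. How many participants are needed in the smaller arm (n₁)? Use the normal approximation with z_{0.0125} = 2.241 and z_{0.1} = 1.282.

With allocation ratio k = n₂/n₁ = 2, Var(x̄₁−x̄₂) = σ²(1/n₁ + 1/(k·n₁)) = σ²·(k+1)/(k·n₁).
So n₁ = (1 + 1/k)·((z_{α/2} + z_β)/d)² = 1.500 × (3.523/0.82)².
n₁ = 1.500 × 18.46 = 27.7.
Round up: n₁ = 28, giving n₂ = 2 × 28 = 56.

n₁ = 28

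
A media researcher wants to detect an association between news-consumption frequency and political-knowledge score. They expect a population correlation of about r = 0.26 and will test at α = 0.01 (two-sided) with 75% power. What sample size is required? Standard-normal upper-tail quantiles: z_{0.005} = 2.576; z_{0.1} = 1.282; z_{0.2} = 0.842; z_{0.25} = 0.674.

Fisher's z: C = ½·ln((1+r)/(1−r)) = ½·ln(1.7027) = 0.2661.
n = ((z_{α/2} + z_β)/C)² + 3.
(2.576 + 0.674) / 0.2661 = 3.250 / 0.2661 = 12.213.
n = 12.213² + 3 = 149.17 + 3 = 152.2.
Round up.

n = 153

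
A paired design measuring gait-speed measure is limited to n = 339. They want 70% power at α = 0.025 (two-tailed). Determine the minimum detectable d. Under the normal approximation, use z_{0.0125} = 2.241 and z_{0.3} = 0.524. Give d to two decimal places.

d_min ≈ 0.15

For a single sample (or paired design) of n = 339: d_min = (z_{α/2} + z_β)/√n.
z-sum = 2.241 + 0.524 = 2.765.
d_min = 2.765 / √339 = 2.765 / 18.412 = 0.150.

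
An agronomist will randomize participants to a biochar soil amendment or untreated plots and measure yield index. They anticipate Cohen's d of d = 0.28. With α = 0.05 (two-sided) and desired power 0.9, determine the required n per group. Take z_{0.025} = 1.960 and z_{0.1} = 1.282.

n = 269 per group

For two independent groups with equal n: n = 2·((z_{α/2} + z_β) / d)².
z_{α/2} + z_β = 1.960 + 1.282 = 3.242.
n = 2 × (3.242 / 0.28)² = 2 × 11.579² = 2 × 134.06 = 268.1.
Round up to the next whole participant.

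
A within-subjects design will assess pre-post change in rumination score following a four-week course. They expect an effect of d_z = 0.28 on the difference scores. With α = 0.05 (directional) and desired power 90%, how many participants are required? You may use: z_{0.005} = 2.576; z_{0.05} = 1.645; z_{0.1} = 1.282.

n = 110 pairs

For a paired (one-sample on differences) test: n = ((z_{α} + z_β) / d)².
z_{α} + z_β = 1.645 + 1.282 = 2.927.
n = (2.927 / 0.28)² = 10.454² = 109.28.
Round up.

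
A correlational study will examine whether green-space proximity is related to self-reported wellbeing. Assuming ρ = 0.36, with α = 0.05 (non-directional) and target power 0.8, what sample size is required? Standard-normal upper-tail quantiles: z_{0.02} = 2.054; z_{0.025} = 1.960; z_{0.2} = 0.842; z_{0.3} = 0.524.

Fisher's z: C = ½·ln((1+r)/(1−r)) = ½·ln(2.1250) = 0.3769.
n = ((z_{α/2} + z_β)/C)² + 3.
(1.960 + 0.842) / 0.3769 = 2.802 / 0.3769 = 7.434.
n = 7.434² + 3 = 55.27 + 3 = 58.3.
Round up.

n = 59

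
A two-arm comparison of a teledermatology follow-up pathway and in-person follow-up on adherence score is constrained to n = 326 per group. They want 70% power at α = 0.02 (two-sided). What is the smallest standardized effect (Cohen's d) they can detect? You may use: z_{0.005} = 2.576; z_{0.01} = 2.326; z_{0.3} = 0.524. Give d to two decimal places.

d_min ≈ 0.22

For two independent groups of n = 326 each: d_min = (z_{α/2} + z_β)·√(2/n).
z-sum = 2.326 + 0.524 = 2.850.
d_min = 2.850 × √(2/326) = 2.850 × 0.0783 = 0.223.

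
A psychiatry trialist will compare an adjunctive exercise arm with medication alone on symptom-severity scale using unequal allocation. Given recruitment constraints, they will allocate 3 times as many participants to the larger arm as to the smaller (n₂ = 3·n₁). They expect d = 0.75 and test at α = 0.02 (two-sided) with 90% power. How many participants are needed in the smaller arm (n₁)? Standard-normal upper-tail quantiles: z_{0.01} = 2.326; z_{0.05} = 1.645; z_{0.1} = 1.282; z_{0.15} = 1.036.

n₁ = 31

With allocation ratio k = n₂/n₁ = 3, Var(x̄₁−x̄₂) = σ²(1/n₁ + 1/(k·n₁)) = σ²·(k+1)/(k·n₁).
So n₁ = (1 + 1/k)·((z_{α/2} + z_β)/d)² = 1.333 × (3.608/0.75)².
n₁ = 1.333 × 23.14 = 30.9.
Round up: n₁ = 31, giving n₂ = 3 × 31 = 93.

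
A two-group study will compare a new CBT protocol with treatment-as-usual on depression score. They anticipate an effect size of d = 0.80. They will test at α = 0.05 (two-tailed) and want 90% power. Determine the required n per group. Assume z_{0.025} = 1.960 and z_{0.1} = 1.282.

For two independent groups with equal n: n = 2·((z_{α/2} + z_β) / d)².
z_{α/2} + z_β = 1.960 + 1.282 = 3.242.
n = 2 × (3.242 / 0.80)² = 2 × 4.052² = 2 × 16.42 = 32.8.
Round up to the next whole participant.

n = 33 per group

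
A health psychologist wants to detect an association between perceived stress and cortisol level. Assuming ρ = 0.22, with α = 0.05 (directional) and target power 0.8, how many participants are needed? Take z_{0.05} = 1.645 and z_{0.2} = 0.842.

Fisher's z: C = ½·ln((1+r)/(1−r)) = ½·ln(1.5641) = 0.2237.
n = ((z_{α} + z_β)/C)² + 3.
(1.645 + 0.842) / 0.2237 = 2.487 / 0.2237 = 11.118.
n = 11.118² + 3 = 123.60 + 3 = 126.6.
Round up.

n = 127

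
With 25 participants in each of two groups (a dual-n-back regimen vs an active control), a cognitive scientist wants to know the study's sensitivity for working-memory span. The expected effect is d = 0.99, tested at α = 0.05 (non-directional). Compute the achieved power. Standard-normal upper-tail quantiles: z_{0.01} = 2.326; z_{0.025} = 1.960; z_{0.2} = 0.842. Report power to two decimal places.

power ≈ 0.94

For two equal groups, power = Φ(d·√(n/2) − z_{α/2}).
d·√(n/2) = 0.99 × √(25/2) = 0.99 × 3.536 = 3.500.
z_β = 3.500 − 1.960 = 1.540.
Power = Φ(1.540) = 0.938.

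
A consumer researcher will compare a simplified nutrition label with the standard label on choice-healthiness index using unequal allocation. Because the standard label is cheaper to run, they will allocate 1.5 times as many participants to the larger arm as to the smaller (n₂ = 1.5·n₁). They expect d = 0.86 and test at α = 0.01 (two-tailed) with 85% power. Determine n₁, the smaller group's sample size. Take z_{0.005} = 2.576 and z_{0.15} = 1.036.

n₁ = 30

With allocation ratio k = n₂/n₁ = 1.5, Var(x̄₁−x̄₂) = σ²(1/n₁ + 1/(k·n₁)) = σ²·(k+1)/(k·n₁).
So n₁ = (1 + 1/k)·((z_{α/2} + z_β)/d)² = 1.667 × (3.612/0.86)².
n₁ = 1.667 × 17.64 = 29.4.
Round up: n₁ = 30, giving n₂ = 1.5 × 30 = 45.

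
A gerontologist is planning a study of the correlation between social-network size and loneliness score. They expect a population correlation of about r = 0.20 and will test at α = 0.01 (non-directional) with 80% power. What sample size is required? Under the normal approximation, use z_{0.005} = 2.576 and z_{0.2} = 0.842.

Fisher's z: C = ½·ln((1+r)/(1−r)) = ½·ln(1.5000) = 0.2027.
n = ((z_{α/2} + z_β)/C)² + 3.
(2.576 + 0.842) / 0.2027 = 3.418 / 0.2027 = 16.862.
n = 16.862² + 3 = 284.34 + 3 = 287.3.
Round up.

n = 288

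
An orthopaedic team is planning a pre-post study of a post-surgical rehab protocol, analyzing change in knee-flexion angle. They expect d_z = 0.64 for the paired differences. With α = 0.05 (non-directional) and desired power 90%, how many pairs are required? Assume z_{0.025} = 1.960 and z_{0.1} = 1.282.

n = 26 pairs

For a paired (one-sample on differences) test: n = ((z_{α/2} + z_β) / d)².
z_{α/2} + z_β = 1.960 + 1.282 = 3.242.
n = (3.242 / 0.64)² = 5.066² = 25.66.
Round up.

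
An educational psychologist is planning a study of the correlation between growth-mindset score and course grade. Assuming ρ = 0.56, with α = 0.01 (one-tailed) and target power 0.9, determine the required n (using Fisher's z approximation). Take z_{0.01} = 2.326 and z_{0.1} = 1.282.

Fisher's z: C = ½·ln((1+r)/(1−r)) = ½·ln(3.5455) = 0.6328.
n = ((z_{α} + z_β)/C)² + 3.
(2.326 + 1.282) / 0.6328 = 3.608 / 0.6328 = 5.702.
n = 5.702² + 3 = 32.51 + 3 = 35.5.
Round up.

n = 36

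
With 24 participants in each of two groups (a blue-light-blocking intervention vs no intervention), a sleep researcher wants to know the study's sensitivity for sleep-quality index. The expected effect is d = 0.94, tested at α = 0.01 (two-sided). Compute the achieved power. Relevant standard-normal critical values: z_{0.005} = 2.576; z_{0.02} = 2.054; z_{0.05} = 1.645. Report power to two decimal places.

For two equal groups, power = Φ(d·√(n/2) − z_{α/2}).
d·√(n/2) = 0.94 × √(24/2) = 0.94 × 3.464 = 3.256.
z_β = 3.256 − 2.576 = 0.680.
Power = Φ(0.680) = 0.752.

power ≈ 0.75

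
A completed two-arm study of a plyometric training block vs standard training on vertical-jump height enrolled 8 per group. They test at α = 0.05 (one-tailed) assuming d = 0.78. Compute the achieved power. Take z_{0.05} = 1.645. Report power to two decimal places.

For two equal groups, power = Φ(d·√(n/2) − z_{α}).
d·√(n/2) = 0.78 × √(8/2) = 0.78 × 2.000 = 1.560.
z_β = 1.560 − 1.645 = -0.085.
Power = Φ(-0.085) = 0.466.

power ≈ 0.47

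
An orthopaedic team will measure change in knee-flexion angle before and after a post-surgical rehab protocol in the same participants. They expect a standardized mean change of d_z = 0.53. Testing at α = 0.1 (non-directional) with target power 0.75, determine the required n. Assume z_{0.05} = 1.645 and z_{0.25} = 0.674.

n = 20 pairs

For a paired (one-sample on differences) test: n = ((z_{α/2} + z_β) / d)².
z_{α/2} + z_β = 1.645 + 0.674 = 2.319.
n = (2.319 / 0.53)² = 4.375² = 19.14.
Round up.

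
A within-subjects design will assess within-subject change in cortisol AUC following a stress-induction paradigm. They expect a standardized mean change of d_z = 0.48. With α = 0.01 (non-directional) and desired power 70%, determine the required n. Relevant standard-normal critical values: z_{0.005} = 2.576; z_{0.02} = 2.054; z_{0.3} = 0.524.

For a paired (one-sample on differences) test: n = ((z_{α/2} + z_β) / d)².
z_{α/2} + z_β = 2.576 + 0.524 = 3.100.
n = (3.100 / 0.48)² = 6.458² = 41.71.
Round up.

n = 42 pairs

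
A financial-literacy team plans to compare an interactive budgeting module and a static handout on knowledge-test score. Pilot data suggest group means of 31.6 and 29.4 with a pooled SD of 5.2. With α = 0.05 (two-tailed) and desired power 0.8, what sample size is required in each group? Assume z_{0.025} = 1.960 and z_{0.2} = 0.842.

Cohen's d = |M₁ − M₂| / SD_pooled = |31.6 − 29.4| / 5.2 = 2.2 / 5.2 = 0.423.
For two independent groups with equal n: n = 2·((z_{α/2} + z_β) / d)².
z_{α/2} + z_β = 1.960 + 0.842 = 2.802.
n = 2 × (2.802 / 0.423)² = 2 × 6.624² = 2 × 43.88 = 87.8.
Round up to the next whole participant.

n = 88 per group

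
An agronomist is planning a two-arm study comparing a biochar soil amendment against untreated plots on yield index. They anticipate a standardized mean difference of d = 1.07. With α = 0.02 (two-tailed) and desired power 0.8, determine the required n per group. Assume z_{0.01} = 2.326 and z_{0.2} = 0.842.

n = 18 per group

For two independent groups with equal n: n = 2·((z_{α/2} + z_β) / d)².
z_{α/2} + z_β = 2.326 + 0.842 = 3.168.
n = 2 × (3.168 / 1.07)² = 2 × 2.961² = 2 × 8.77 = 17.5.
Round up to the next whole participant.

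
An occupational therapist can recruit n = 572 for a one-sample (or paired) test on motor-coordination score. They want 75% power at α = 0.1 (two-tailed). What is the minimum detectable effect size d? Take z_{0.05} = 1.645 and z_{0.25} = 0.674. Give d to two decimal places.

For a single sample (or paired design) of n = 572: d_min = (z_{α/2} + z_β)/√n.
z-sum = 1.645 + 0.674 = 2.319.
d_min = 2.319 / √572 = 2.319 / 23.917 = 0.097.

d_min ≈ 0.10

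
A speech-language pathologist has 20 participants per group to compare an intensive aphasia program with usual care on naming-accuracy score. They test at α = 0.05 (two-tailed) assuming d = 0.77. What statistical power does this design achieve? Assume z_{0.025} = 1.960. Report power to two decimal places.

power ≈ 0.68

For two equal groups, power = Φ(d·√(n/2) − z_{α/2}).
d·√(n/2) = 0.77 × √(20/2) = 0.77 × 3.162 = 2.435.
z_β = 2.435 − 1.960 = 0.475.
Power = Φ(0.475) = 0.683.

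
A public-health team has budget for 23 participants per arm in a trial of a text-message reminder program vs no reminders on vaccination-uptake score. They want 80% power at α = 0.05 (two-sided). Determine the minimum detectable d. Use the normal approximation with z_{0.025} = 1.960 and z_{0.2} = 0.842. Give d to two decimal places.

d_min ≈ 0.83

For two independent groups of n = 23 each: d_min = (z_{α/2} + z_β)·√(2/n).
z-sum = 1.960 + 0.842 = 2.802.
d_min = 2.802 × √(2/23) = 2.802 × 0.2949 = 0.826.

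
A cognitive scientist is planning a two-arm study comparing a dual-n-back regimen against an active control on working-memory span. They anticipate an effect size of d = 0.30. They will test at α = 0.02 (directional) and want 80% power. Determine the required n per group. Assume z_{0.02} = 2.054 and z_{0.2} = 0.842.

n = 187 per group

For two independent groups with equal n: n = 2·((z_{α} + z_β) / d)².
z_{α} + z_β = 2.054 + 0.842 = 2.896.
n = 2 × (2.896 / 0.30)² = 2 × 9.653² = 2 × 93.19 = 186.4.
Round up to the next whole participant.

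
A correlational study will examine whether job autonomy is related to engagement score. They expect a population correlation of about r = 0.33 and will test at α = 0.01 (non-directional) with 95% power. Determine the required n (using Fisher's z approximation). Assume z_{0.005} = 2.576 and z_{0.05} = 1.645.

Fisher's z: C = ½·ln((1+r)/(1−r)) = ½·ln(1.9851) = 0.3428.
n = ((z_{α/2} + z_β)/C)² + 3.
(2.576 + 1.645) / 0.3428 = 4.221 / 0.3428 = 12.313.
n = 12.313² + 3 = 151.62 + 3 = 154.6.
Round up.

n = 155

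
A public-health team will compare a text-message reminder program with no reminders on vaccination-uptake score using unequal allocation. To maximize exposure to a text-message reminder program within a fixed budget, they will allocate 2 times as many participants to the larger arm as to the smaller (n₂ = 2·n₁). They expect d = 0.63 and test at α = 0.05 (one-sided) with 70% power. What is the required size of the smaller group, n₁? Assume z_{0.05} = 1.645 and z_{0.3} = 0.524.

With allocation ratio k = n₂/n₁ = 2, Var(x̄₁−x̄₂) = σ²(1/n₁ + 1/(k·n₁)) = σ²·(k+1)/(k·n₁).
So n₁ = (1 + 1/k)·((z_{α} + z_β)/d)² = 1.500 × (2.169/0.63)².
n₁ = 1.500 × 11.85 = 17.8.
Round up: n₁ = 18, giving n₂ = 2 × 18 = 36.

n₁ = 18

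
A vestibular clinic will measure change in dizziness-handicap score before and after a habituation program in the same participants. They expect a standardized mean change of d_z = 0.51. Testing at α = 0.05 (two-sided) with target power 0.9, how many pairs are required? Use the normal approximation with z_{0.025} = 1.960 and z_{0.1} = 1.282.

For a paired (one-sample on differences) test: n = ((z_{α/2} + z_β) / d)².
z_{α/2} + z_β = 1.960 + 1.282 = 3.242.
n = (3.242 / 0.51)² = 6.357² = 40.41.
Round up.

n = 41 pairs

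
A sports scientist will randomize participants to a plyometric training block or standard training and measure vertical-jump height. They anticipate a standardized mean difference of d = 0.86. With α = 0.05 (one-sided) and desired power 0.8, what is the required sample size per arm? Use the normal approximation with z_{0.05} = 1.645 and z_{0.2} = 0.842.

For two independent groups with equal n: n = 2·((z_{α} + z_β) / d)².
z_{α} + z_β = 1.645 + 0.842 = 2.487.
n = 2 × (2.487 / 0.86)² = 2 × 2.892² = 2 × 8.36 = 16.7.
Round up to the next whole participant.

n = 17 per group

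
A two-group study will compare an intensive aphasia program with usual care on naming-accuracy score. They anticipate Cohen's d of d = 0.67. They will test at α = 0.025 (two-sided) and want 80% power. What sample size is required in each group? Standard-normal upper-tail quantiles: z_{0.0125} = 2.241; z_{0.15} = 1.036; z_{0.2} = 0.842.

n = 43 per group

For two independent groups with equal n: n = 2·((z_{α/2} + z_β) / d)².
z_{α/2} + z_β = 2.241 + 0.842 = 3.083.
n = 2 × (3.083 / 0.67)² = 2 × 4.601² = 2 × 21.17 = 42.3.
Round up to the next whole participant.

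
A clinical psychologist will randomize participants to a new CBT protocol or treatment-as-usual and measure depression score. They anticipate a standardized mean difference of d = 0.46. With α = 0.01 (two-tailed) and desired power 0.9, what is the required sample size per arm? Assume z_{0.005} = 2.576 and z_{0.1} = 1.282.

For two independent groups with equal n: n = 2·((z_{α/2} + z_β) / d)².
z_{α/2} + z_β = 2.576 + 1.282 = 3.858.
n = 2 × (3.858 / 0.46)² = 2 × 8.387² = 2 × 70.34 = 140.7.
Round up to the next whole participant.

n = 141 per group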